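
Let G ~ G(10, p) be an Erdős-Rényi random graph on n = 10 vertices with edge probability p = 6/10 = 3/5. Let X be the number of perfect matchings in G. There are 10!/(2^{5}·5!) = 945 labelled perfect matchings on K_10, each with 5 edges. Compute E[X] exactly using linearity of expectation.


K_10 has 10!/(2^{5}·5!) = 945 labelled perfect matchings.
For each such perfect matching H, let X_H = 1 if all 5 edges of H are present in G. Then P[X_H = 1] = p^{5} = (3/5)^{5} = 243/3125.
Summing the indicators: E[X] = Σ_H E[X_H] = 945 · p^{5} = 945 · 243/3125 = 45927/625.
Numerically: E[X] ≈ 73.5.

E[X] = 945 · (3/5)^{5} = 45927/625 ≈ 73.5.


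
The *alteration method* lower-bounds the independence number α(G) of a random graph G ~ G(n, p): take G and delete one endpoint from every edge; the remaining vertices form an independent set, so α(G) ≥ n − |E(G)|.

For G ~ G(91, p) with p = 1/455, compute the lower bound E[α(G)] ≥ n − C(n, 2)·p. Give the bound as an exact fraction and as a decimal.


E[|E(G)|] = C(91, 2)·p = 4095 · (1/455) = 9.
E[α(G)] ≥ n − E[|E(G)|] = 91 − 9 = 82.
Numerically: ≈ 82.00000.
(This is only a lower bound; the true E[α(G)] may be larger.)

E[α(G)] ≥ 82 ≈ 82.00000.


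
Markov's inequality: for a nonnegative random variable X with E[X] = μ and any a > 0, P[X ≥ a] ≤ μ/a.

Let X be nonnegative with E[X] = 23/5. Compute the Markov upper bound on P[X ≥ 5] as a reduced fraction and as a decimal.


μ = E[X] = 23/5, a = 5.
Markov: P[X ≥ 5] ≤ μ/a = (23/5)/5 = 23/25.
Numerically: ≈ 0.9200.
(Since a = 5 > μ = 4.6000, the bound 23/25 is < 1 and informative.)

P[X ≥ 5] ≤ 23/25 ≈ 0.9200.


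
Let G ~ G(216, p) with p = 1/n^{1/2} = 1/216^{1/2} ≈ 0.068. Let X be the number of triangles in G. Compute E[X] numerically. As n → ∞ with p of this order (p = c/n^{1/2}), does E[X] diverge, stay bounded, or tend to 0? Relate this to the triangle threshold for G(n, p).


Number of potential triangles: C(216, 3) = 1656360.
Each occurs with probability p³ ≈ (0.068)³ ≈ 3.15006e-04.
By linearity: E[X] = C(216, 3)·p³ ≈ 1656360 · 3.15006e-04 ≈ 521.764.
Since α = 1/2 < 1, p = c/n^{1/2} ≫ 1/n is above the triangle threshold p ~ 1/n. Asymptotically E[X] ~ (c³/6)·n^{3(1−α)} = (1³/6)·n^{1.5} → ∞; triangles are abundant w.h.p.

E[X] ≈ 521.764; in regime p = Θ(1/n^{1/2}) E[X] diverges (above the triangle threshold p ~ 1/n).


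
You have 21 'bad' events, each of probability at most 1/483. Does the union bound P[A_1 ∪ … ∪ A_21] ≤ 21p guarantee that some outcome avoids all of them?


Union bound: P[∪_{i=1}^{21} A_i] ≤ Σ_i P[A_i] ≤ 21·p = 21·(1/483) = 1/23.
Numerically: 1/23 ≈ 0.0434783.
Is 1/23 < 1? YES.
Since P[∪ A_i] ≤ 1/23 < 1, the complement has P[∩ A_i^c] ≥ 1 − 1/23 = 22/23 > 0, so some outcome avoids every A_i.

21·p = 1/23 ≈ 0.0434783; existence CERTIFIED by the union bound.


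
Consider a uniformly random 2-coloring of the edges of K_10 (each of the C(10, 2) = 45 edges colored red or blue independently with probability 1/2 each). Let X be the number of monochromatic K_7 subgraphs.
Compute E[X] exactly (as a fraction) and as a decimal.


Let X = Σ_S X_S over the C(10, 7) = 120 subsets S of size 7, where X_S = 1 if the K_7 on S is monochromatic.
For a fixed S, the K_7 on S has C(7, 2) = 21 edges. P[all 21 edges red] = (1/2)^21, and likewise for blue, so P[monochromatic] = 2·(1/2)^21 = 2^{1 − 21} = 1/1048576.
By linearity of expectation: E[X] = C(10, 7) · 2^{1 − 21} = 120 · 1/1048576 = 15/131072.
Numerically: E[X] ≈ 0.00011.

E[X] = C(10,7)·2^(1−C(7,2)) = 15/131072 ≈ 0.00011.


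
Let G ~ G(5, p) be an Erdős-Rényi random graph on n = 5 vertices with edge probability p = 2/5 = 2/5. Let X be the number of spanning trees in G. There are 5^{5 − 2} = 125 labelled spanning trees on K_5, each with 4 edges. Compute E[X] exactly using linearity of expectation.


K_5 has 5^{5 − 2} = 125 labelled spanning trees.
For each such spanning tree H, let X_H = 1 if all 4 edges of H are present in G. Then P[X_H = 1] = p^{4} = (2/5)^{4} = 16/625.
By linearity: E[X] = Σ_H E[X_H] = 125 · p^{4} = 125 · 16/625 = 16/5.
Numerically: E[X] ≈ 3.2.

E[X] = 125 · (2/5)^{4} = 16/5 ≈ 3.2.


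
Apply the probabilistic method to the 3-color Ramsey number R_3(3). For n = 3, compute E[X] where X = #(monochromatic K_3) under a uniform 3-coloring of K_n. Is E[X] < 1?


E[X] = C(3, 3) · 3^{1 − 3} = 1 · 3^{−2} = 1/9.
As a reduced fraction: E[X] = 1/9 ≈ 0.11111.
Is E[X] < 1? YES.
Since E[X] < 1, there exists a 3-coloring of K_{3} with no monochromatic K_3; hence R_3(3) > 3.

E[X] = 1/9 ≈ 0.11111; E[X] < 1, so R_3(3) > 3.


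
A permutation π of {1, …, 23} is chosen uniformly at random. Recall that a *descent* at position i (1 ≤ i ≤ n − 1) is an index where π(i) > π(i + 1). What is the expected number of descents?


Write X = Σ X_I over i = 1, …, 22, with X_I the indicator of one descent.
There are 22 indicators.
For each fixed i, the pair (π(i), π(i+1)) is a uniformly random ordered pair of distinct values from {1, …, 23}; by symmetry P[π(i) > π(i+1)] = 1/2.
By linearity: E[X] = 22 · (1/2) = (23 − 1) · (1/2) = 11 ≈ 11.00000.

E[X] = 11 = 11.00000.


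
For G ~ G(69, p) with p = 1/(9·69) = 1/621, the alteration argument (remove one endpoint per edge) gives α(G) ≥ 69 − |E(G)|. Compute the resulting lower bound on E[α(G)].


E[|E(G)|] = C(69, 2)·p = 2346 · (1/621) = 34/9.
E[α(G)] ≥ n − E[|E(G)|] = 69 − 34/9 = 587/9.
Numerically: ≈ 65.2222.
(This is only a lower bound; the true E[α(G)] may be larger.)

E[α(G)] ≥ 587/9 ≈ 65.2222.


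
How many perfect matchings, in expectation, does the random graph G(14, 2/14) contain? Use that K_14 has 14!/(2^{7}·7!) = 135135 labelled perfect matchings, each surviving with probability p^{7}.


K_14 has 14!/(2^{7}·7!) = 135135 labelled perfect matchings.
For each such perfect matching H, let X_H = 1 if all 7 edges of H are present in G. Then P[X_H = 1] = p^{7} = (1/7)^{7} = 1/823543.
Summing the indicators: E[X] = Σ_H E[X_H] = 135135 · p^{7} = 135135 · 1/823543 = 19305/117649.
Numerically: E[X] ≈ 0.1641.

E[X] = 135135 · (1/7)^{7} = 19305/117649 ≈ 0.1641.


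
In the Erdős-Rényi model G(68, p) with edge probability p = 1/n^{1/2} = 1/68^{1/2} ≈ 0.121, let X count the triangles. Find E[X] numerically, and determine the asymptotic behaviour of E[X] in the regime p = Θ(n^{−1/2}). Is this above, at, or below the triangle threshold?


Number of potential triangles: C(68, 3) = 50116.
Each occurs with probability p³ ≈ (0.121)³ ≈ 1.78335e-03.
By linearity: E[X] = C(68, 3)·p³ ≈ 50116 · 1.78335e-03 ≈ 89.374.
Since α = 1/2 < 1, p = c/n^{1/2} ≫ 1/n is above the triangle threshold p ~ 1/n. Asymptotically E[X] ~ (c³/6)·n^{3(1−α)} = (1³/6)·n^{1.5} → ∞; triangles are abundant w.h.p.

E[X] ≈ 89.374; in regime p = Θ(1/n^{1/2}) E[X] diverges (above the triangle threshold p ~ 1/n).


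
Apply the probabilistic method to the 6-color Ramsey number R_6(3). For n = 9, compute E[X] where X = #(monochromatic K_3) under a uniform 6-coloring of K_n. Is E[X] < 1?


E[X] = C(9, 3) · 6^{1 − 3} = 84 · 6^{−2} = 84/36.
As a reduced fraction: E[X] = 7/3 ≈ 2.3333333.
Is E[X] < 1? NO.
Since E[X] ≥ 1, the first-moment bound is inconclusive at n = 9; it does NOT by itself certify R_6(3) > 9.

E[X] = 7/3 ≈ 2.3333333; E[X] ≥ 1; first-moment method inconclusive here.


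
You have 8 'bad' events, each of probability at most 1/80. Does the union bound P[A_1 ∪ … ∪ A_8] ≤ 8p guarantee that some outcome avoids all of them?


Union bound: P[∪_{i=1}^{8} A_i] ≤ Σ_i P[A_i] ≤ 8·p = 8·(1/80) = 1/10.
Numerically: 1/10 ≈ 0.100000.
Is 1/10 < 1? YES.
Since P[∪ A_i] ≤ 1/10 < 1, the complement has P[∩ A_i^c] ≥ 1 − 1/10 = 9/10 > 0, so some outcome avoids every A_i.

8·p = 1/10 ≈ 0.100000; existence CERTIFIED by the union bound.


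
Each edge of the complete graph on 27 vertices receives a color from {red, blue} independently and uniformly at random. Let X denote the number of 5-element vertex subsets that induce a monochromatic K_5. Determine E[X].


Let X = Σ_S X_S over the C(27, 5) = 80730 subsets S of size 5, where X_S = 1 if the K_5 on S is monochromatic.
For a fixed S, the K_5 on S has C(5, 2) = 10 edges. P[all 10 edges red] = (1/2)^10, and likewise for blue, so P[monochromatic] = 2·(1/2)^10 = 2^{1 − 10} = 1/512.
Summing: E[X] = C(27, 5) · 2^{1 − 10} = 80730 · 1/512 = 40365/256.
Numerically: E[X] ≈ 157.6758.

E[X] = C(27,5)·2^(1−C(5,2)) = 40365/256 ≈ 157.6758.


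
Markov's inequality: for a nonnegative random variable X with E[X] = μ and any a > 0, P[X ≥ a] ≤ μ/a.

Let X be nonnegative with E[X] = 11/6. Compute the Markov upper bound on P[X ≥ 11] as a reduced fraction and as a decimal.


μ = E[X] = 11/6, a = 11.
Markov: P[X ≥ 11] ≤ μ/a = (11/6)/11 = 1/6.
Numerically: ≈ 0.167.
(Since a = 11 > μ = 1.833, the bound 1/6 is < 1 and informative.)

P[X ≥ 11] ≤ 1/6 ≈ 0.167.


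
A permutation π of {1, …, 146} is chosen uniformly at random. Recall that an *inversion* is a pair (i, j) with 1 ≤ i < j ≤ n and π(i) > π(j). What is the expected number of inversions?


Write X = Σ X_I over the C(146, 2) = 10585 pairs i < j, with X_I the indicator of one inversion.
There are 10585 indicators.
For each fixed pair i < j, the values π(i) and π(j) are two distinct elements of {1, …, 146} in uniformly random order; by symmetry P[π(i) > π(j)] = 1/2.
By linearity: E[X] = 10585 · (1/2) = C(146, 2) · (1/2) = 10585/2 = 10585/2 ≈ 5292.5000.

E[X] = 10585/2 = 5292.5000.


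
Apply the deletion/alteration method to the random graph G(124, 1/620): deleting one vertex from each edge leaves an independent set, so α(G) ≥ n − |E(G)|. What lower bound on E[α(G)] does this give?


E[|E(G)|] = C(124, 2)·p = 7626 · (1/620) = 123/10.
E[α(G)] ≥ n − E[|E(G)|] = 124 − 123/10 = 1117/10.
Numerically: ≈ 111.70000.
(This is only a lower bound; the true E[α(G)] may be larger.)

E[α(G)] ≥ 1117/10 ≈ 111.70000.


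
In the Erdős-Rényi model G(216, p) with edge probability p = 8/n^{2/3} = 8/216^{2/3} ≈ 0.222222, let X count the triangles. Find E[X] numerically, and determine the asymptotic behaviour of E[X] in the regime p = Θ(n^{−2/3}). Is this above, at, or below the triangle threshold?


Number of potential triangles: C(216, 3) = 1656360.
Each occurs with probability p³ ≈ (0.222222)³ ≈ 1.09739369e-02.
By linearity: E[X] = C(216, 3)·p³ ≈ 1656360 · 1.09739369e-02 ≈ 18176.790123.
Since α = 2/3 < 1, p = c/n^{2/3} ≫ 1/n is above the triangle threshold p ~ 1/n. Asymptotically E[X] ~ (c³/6)·n^{3(1−α)} = (8³/6)·n^{1} → ∞; triangles are abundant w.h.p.

E[X] ≈ 18176.790123; in regime p = Θ(1/n^{2/3}) E[X] diverges (above the triangle threshold p ~ 1/n).


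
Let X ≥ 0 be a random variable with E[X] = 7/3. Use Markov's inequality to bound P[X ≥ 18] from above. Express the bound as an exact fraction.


μ = E[X] = 7/3, a = 18.
Markov: P[X ≥ 18] ≤ μ/a = (7/3)/18 = 7/54.
Numerically: ≈ 0.12963.
(Since a = 18 > μ = 2.33333, the bound 7/54 is < 1 and informative.)

P[X ≥ 18] ≤ 7/54 ≈ 0.12963.


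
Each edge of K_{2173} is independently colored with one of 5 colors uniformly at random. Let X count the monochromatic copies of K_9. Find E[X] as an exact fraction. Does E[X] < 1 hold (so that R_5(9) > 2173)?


E[X] = C(2173, 9) · 5^{1 − 36} = 2927993888115921319674265 · 5^{−35} = 2927993888115921319674265/2910383045673370361328125.
As a reduced fraction: E[X] = 585598777623184263934853/582076609134674072265625 ≈ 1.006051.
Is E[X] < 1? NO.
Since E[X] ≥ 1, the first-moment bound is inconclusive at n = 2173; it does NOT by itself certify R_5(9) > 2173.

E[X] = 585598777623184263934853/582076609134674072265625 ≈ 1.006051; E[X] ≥ 1; first-moment method inconclusive here.


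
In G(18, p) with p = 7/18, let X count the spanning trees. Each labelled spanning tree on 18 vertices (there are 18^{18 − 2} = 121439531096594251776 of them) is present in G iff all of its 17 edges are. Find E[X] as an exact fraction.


K_18 has 18^{18 − 2} = 121439531096594251776 labelled spanning trees.
For each such spanning tree H, let X_H = 1 if all 17 edges of H are present in G. Then P[X_H = 1] = p^{17} = (7/18)^{17} = 232630513987207/2185911559738696531968.
By linearity: E[X] = Σ_H E[X_H] = 121439531096594251776 · p^{17} = 121439531096594251776 · 232630513987207/2185911559738696531968 = 232630513987207/18.
Numerically: E[X] ≈ 1.29239e+13.

E[X] = 121439531096594251776 · (7/18)^{17} = 232630513987207/18 ≈ 1.29239e+13.


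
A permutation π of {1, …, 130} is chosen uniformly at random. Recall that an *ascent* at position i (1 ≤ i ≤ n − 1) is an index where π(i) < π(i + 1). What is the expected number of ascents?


Write X = Σ X_I over i = 1, …, 129, with X_I the indicator of one ascent.
There are 129 indicators.
For each fixed i, the pair (π(i), π(i+1)) is a uniformly random ordered pair of distinct values from {1, …, 130}; by symmetry P[π(i) < π(i+1)] = 1/2.
By linearity: E[X] = 129 · (1/2) = (130 − 1) · (1/2) = 129/2 ≈ 64.500000.

E[X] = 129/2 = 64.500000.


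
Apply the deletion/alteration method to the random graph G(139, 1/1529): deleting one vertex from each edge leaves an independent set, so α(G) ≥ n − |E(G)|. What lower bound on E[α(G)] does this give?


E[|E(G)|] = C(139, 2)·p = 9591 · (1/1529) = 69/11.
E[α(G)] ≥ n − E[|E(G)|] = 139 − 69/11 = 1460/11.
Numerically: ≈ 132.72727.
(This is only a lower bound; the true E[α(G)] may be larger.)

E[α(G)] ≥ 1460/11 ≈ 132.72727.


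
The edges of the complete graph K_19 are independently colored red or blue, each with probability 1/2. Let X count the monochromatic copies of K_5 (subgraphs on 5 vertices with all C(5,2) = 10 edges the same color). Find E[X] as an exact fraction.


Let X = Σ_S X_S over the C(19, 5) = 11628 subsets S of size 5, where X_S = 1 if the K_5 on S is monochromatic.
For a fixed S, the K_5 on S has C(5, 2) = 10 edges. P[all 10 edges red] = (1/2)^10, and likewise for blue, so P[monochromatic] = 2·(1/2)^10 = 2^{1 − 10} = 1/512.
By linearity: E[X] = C(19, 5) · 2^{1 − 10} = 11628 · 1/512 = 2907/128.
Numerically: E[X] ≈ 22.710938.

E[X] = C(19,5)·2^(1−C(5,2)) = 2907/128 ≈ 22.710938.


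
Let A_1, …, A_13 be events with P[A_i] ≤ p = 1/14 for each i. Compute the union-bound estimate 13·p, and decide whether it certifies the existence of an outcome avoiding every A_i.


Union bound: P[∪_{i=1}^{13} A_i] ≤ Σ_i P[A_i] ≤ 13·p = 13·(1/14) = 13/14.
Numerically: 13/14 ≈ 0.928571.
Is 13/14 < 1? YES.
Since P[∪ A_i] ≤ 13/14 < 1, the complement has P[∩ A_i^c] ≥ 1 − 13/14 = 1/14 > 0, so some outcome avoids every A_i.

13·p = 13/14 ≈ 0.928571; existence CERTIFIED by the union bound.


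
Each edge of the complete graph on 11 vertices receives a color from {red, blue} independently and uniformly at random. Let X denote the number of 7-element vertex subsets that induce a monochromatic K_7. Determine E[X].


Let X = Σ_S X_S over the C(11, 7) = 330 subsets S of size 7, where X_S = 1 if the K_7 on S is monochromatic.
For a fixed S, the K_7 on S has C(7, 2) = 21 edges. P[all 21 edges red] = (1/2)^21, and likewise for blue, so P[monochromatic] = 2·(1/2)^21 = 2^{1 − 21} = 1/1048576.
By linearity: E[X] = C(11, 7) · 2^{1 − 21} = 330 · 1/1048576 = 165/524288.
Numerically: E[X] ≈ 0.0003.

E[X] = C(11,7)·2^(1−C(7,2)) = 165/524288 ≈ 0.0003.


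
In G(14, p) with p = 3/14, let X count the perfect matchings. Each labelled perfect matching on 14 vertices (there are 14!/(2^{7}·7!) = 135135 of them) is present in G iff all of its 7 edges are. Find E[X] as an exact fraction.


K_14 has 14!/(2^{7}·7!) = 135135 labelled perfect matchings.
For each such perfect matching H, let X_H = 1 if all 7 edges of H are present in G. Then P[X_H = 1] = p^{7} = (3/14)^{7} = 2187/105413504.
By linearity: E[X] = Σ_H E[X_H] = 135135 · p^{7} = 135135 · 2187/105413504 = 42220035/15059072.
Numerically: E[X] ≈ 2.804.

E[X] = 135135 · (3/14)^{7} = 42220035/15059072 ≈ 2.804.


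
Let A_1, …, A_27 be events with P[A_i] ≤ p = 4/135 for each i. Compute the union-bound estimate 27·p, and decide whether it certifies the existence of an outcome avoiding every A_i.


Union bound: P[∪_{i=1}^{27} A_i] ≤ Σ_i P[A_i] ≤ 27·p = 27·(4/135) = 4/5.
Numerically: 4/5 ≈ 0.8000000.
Is 4/5 < 1? YES.
Since P[∪ A_i] ≤ 4/5 < 1, the complement has P[∩ A_i^c] ≥ 1 − 4/5 = 1/5 > 0, so some outcome avoids every A_i.

27·p = 4/5 ≈ 0.8000000; existence CERTIFIED by the union bound.


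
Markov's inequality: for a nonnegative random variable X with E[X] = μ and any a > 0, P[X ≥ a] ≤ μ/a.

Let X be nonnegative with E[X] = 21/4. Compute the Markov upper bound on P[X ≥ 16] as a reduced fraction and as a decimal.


μ = E[X] = 21/4, a = 16.
Markov: P[X ≥ 16] ≤ μ/a = (21/4)/16 = 21/64.
Numerically: ≈ 0.3281.
(Since a = 16 > μ = 5.2500, the bound 21/64 is < 1 and informative.)

P[X ≥ 16] ≤ 21/64 ≈ 0.3281.


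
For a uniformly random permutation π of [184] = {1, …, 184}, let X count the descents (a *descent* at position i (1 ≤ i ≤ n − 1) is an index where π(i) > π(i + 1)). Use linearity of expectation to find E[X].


Write X = Σ X_I over i = 1, …, 183, with X_I the indicator of one descent.
There are 183 indicators.
For each fixed i, the pair (π(i), π(i+1)) is a uniformly random ordered pair of distinct values from {1, …, 184}; by symmetry P[π(i) > π(i+1)] = 1/2.
By linearity: E[X] = 183 · (1/2) = (184 − 1) · (1/2) = 183/2 ≈ 91.5000.

E[X] = 183/2 = 91.5000.


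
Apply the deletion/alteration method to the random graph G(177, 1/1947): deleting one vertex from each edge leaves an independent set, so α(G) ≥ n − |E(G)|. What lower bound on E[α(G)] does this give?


E[|E(G)|] = C(177, 2)·p = 15576 · (1/1947) = 8.
E[α(G)] ≥ n − E[|E(G)|] = 177 − 8 = 169.
Numerically: ≈ 169.00000.
(This is only a lower bound; the true E[α(G)] may be larger.)

E[α(G)] ≥ 169 ≈ 169.00000.


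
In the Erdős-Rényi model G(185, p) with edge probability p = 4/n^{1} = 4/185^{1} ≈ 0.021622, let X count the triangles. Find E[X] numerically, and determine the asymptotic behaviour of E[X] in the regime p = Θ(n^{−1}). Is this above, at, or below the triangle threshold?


Number of potential triangles: C(185, 3) = 1038220.
Each occurs with probability p³ ≈ (0.021622)³ ≈ 1.0107990e-05.
By linearity: E[X] = C(185, 3)·p³ ≈ 1038220 · 1.0107990e-05 ≈ 10.49432.
Here α = 1, so p = 4/n is exactly at the triangle threshold p ~ 1/n. Asymptotically E[X] → c³/6 = 4³/6 = 32/3 ≈ 10.66667, a bounded constant. In this regime the triangle count is asymptotically Poisson(c³/6).

E[X] ≈ 10.49432; in regime p = Θ(1/n^{1}) E[X] stays bounded (at the triangle threshold p ~ 1/n).


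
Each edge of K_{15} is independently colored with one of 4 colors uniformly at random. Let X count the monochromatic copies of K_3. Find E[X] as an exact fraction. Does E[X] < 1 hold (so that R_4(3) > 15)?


E[X] = C(15, 3) · 4^{1 − 3} = 455 · 4^{−2} = 455/16.
As a reduced fraction: E[X] = 455/16 ≈ 28.4375000.
Is E[X] < 1? NO.
Since E[X] ≥ 1, the first-moment bound is inconclusive at n = 15; it does NOT by itself certify R_4(3) > 15.

E[X] = 455/16 ≈ 28.4375000; E[X] ≥ 1; first-moment method inconclusive here.


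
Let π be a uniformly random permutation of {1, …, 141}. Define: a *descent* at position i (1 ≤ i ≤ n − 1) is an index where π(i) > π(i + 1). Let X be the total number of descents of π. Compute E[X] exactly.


Write X = Σ X_I over i = 1, …, 140, with X_I the indicator of one descent.
There are 140 indicators.
For each fixed i, the pair (π(i), π(i+1)) is a uniformly random ordered pair of distinct values from {1, …, 141}; by symmetry P[π(i) > π(i+1)] = 1/2.
By linearity: E[X] = 140 · (1/2) = (141 − 1) · (1/2) = 70 ≈ 70.000000.

E[X] = 70 = 70.000000.


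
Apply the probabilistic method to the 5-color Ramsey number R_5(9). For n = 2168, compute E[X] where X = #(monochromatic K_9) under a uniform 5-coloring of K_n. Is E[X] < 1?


E[X] = C(2168, 9) · 5^{1 − 36} = 2867804175977929537095120 · 5^{−35} = 2867804175977929537095120/2910383045673370361328125.
As a reduced fraction: E[X] = 573560835195585907419024/582076609134674072265625 ≈ 0.9853700.
Is E[X] < 1? YES.
Since E[X] < 1, there exists a 5-coloring of K_{2168} with no monochromatic K_9; hence R_5(9) > 2168.

E[X] = 573560835195585907419024/582076609134674072265625 ≈ 0.9853700; E[X] < 1, so R_5(9) > 2168.


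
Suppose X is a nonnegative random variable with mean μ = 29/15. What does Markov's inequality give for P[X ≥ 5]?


μ = E[X] = 29/15, a = 5.
Markov: P[X ≥ 5] ≤ μ/a = (29/15)/5 = 29/75.
Numerically: ≈ 0.387.
(Since a = 5 > μ = 1.933, the bound 29/75 is < 1 and informative.)

P[X ≥ 5] ≤ 29/75 ≈ 0.387.


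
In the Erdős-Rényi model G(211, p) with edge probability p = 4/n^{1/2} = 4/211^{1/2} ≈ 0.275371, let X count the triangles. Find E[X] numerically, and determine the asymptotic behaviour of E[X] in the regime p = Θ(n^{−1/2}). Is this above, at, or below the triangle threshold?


Number of potential triangles: C(211, 3) = 1543465.
Each occurs with probability p³ ≈ (0.275371)³ ≈ 2.08812403e-02.
By linearity: E[X] = C(211, 3)·p³ ≈ 1543465 · 2.08812403e-02 ≈ 32229.463545.
Since α = 1/2 < 1, p = c/n^{1/2} ≫ 1/n is above the triangle threshold p ~ 1/n. Asymptotically E[X] ~ (c³/6)·n^{3(1−α)} = (4³/6)·n^{1.5} → ∞; triangles are abundant w.h.p.

E[X] ≈ 32229.463545; in regime p = Θ(1/n^{1/2}) E[X] diverges (above the triangle threshold p ~ 1/n).


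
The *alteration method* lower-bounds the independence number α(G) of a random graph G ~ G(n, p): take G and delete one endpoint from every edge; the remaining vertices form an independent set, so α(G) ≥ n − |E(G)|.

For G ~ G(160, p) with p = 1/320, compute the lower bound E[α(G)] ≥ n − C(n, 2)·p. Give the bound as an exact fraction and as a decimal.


E[|E(G)|] = C(160, 2)·p = 12720 · (1/320) = 159/4.
E[α(G)] ≥ n − E[|E(G)|] = 160 − 159/4 = 481/4.
Numerically: ≈ 120.250.
(This is only a lower bound; the true E[α(G)] may be larger.)

E[α(G)] ≥ 481/4 ≈ 120.250.


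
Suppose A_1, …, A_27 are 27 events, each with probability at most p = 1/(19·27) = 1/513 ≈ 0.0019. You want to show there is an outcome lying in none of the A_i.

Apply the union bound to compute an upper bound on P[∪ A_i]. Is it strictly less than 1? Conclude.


Union bound: P[∪_{i=1}^{27} A_i] ≤ Σ_i P[A_i] ≤ 27·p = 27·(1/513) = 1/19.
Numerically: 1/19 ≈ 0.0526.
Is 1/19 < 1? YES.
Since P[∪ A_i] ≤ 1/19 < 1, the complement has P[∩ A_i^c] ≥ 1 − 1/19 = 18/19 > 0, so some outcome avoids every A_i.

27·p = 1/19 ≈ 0.0526; existence CERTIFIED by the union bound.


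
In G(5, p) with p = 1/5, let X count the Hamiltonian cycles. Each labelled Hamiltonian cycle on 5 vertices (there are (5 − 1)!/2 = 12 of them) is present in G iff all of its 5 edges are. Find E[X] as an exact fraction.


K_5 has (5 − 1)!/2 = 12 labelled Hamiltonian cycles.
For each such Hamiltonian cycle H, let X_H = 1 if all 5 edges of H are present in G. Then P[X_H = 1] = p^{5} = (1/5)^{5} = 1/3125.
By linearity of expectation: E[X] = Σ_H E[X_H] = 12 · p^{5} = 12 · 1/3125 = 12/3125.
Numerically: E[X] ≈ 0.00384.

E[X] = 12 · (1/5)^{5} = 12/3125 ≈ 0.00384.


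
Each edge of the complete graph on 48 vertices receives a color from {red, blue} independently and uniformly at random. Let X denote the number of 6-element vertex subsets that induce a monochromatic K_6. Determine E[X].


Let X = Σ_S X_S over the C(48, 6) = 12271512 subsets S of size 6, where X_S = 1 if the K_6 on S is monochromatic.
For a fixed S, the K_6 on S has C(6, 2) = 15 edges. P[all 15 edges red] = (1/2)^15, and likewise for blue, so P[monochromatic] = 2·(1/2)^15 = 2^{1 − 15} = 1/16384.
Summing: E[X] = C(48, 6) · 2^{1 − 15} = 12271512 · 1/16384 = 1533939/2048.
Numerically: E[X] ≈ 748.994.

E[X] = C(48,6)·2^(1−C(6,2)) = 1533939/2048 ≈ 748.994.


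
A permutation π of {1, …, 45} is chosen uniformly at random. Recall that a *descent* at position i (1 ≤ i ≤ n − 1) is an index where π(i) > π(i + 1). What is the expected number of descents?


Write X = Σ X_I over i = 1, …, 44, with X_I the indicator of one descent.
There are 44 indicators.
For each fixed i, the pair (π(i), π(i+1)) is a uniformly random ordered pair of distinct values from {1, …, 45}; by symmetry P[π(i) > π(i+1)] = 1/2.
By linearity: E[X] = 44 · (1/2) = (45 − 1) · (1/2) = 22 ≈ 22.000000.

E[X] = 22 = 22.000000.


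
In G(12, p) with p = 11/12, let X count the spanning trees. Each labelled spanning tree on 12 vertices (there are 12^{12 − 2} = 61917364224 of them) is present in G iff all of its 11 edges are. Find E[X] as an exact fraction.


K_12 has 12^{12 − 2} = 61917364224 labelled spanning trees.
For each such spanning tree H, let X_H = 1 if all 11 edges of H are present in G. Then P[X_H = 1] = p^{11} = (11/12)^{11} = 285311670611/743008370688.
By linearity of expectation: E[X] = Σ_H E[X_H] = 61917364224 · p^{11} = 61917364224 · 285311670611/743008370688 = 285311670611/12.
Numerically: E[X] ≈ 2.38e+10.

E[X] = 61917364224 · (11/12)^{11} = 285311670611/12 ≈ 2.38e+10.


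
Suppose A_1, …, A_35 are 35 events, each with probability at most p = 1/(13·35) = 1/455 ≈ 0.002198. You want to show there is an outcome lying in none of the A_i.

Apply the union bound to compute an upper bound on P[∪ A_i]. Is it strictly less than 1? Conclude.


Union bound: P[∪_{i=1}^{35} A_i] ≤ Σ_i P[A_i] ≤ 35·p = 35·(1/455) = 1/13.
Numerically: 1/13 ≈ 0.076923.
Is 1/13 < 1? YES.
Since P[∪ A_i] ≤ 1/13 < 1, the complement has P[∩ A_i^c] ≥ 1 − 1/13 = 12/13 > 0, so some outcome avoids every A_i.

35·p = 1/13 ≈ 0.076923; existence CERTIFIED by the union bound.


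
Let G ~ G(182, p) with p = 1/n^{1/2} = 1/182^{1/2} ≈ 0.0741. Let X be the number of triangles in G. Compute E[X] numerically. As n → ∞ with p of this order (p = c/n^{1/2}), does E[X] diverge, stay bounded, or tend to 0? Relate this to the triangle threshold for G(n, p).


Number of potential triangles: C(182, 3) = 988260.
Each occurs with probability p³ ≈ (0.0741)³ ≈ 4.07280e-04.
By linearity: E[X] = C(182, 3)·p³ ≈ 988260 · 4.07280e-04 ≈ 402.498.
Since α = 1/2 < 1, p = c/n^{1/2} ≫ 1/n is above the triangle threshold p ~ 1/n. Asymptotically E[X] ~ (c³/6)·n^{3(1−α)} = (1³/6)·n^{1.5} → ∞; triangles are abundant w.h.p.

E[X] ≈ 402.498; in regime p = Θ(1/n^{1/2}) E[X] diverges (above the triangle threshold p ~ 1/n).


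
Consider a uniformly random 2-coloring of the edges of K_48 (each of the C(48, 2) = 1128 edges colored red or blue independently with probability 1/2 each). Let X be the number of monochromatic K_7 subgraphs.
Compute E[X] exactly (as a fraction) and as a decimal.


Let X = Σ_S X_S over the C(48, 7) = 73629072 subsets S of size 7, where X_S = 1 if the K_7 on S is monochromatic.
For a fixed S, the K_7 on S has C(7, 2) = 21 edges. P[all 21 edges red] = (1/2)^21, and likewise for blue, so P[monochromatic] = 2·(1/2)^21 = 2^{1 − 21} = 1/1048576.
By linearity: E[X] = C(48, 7) · 2^{1 − 21} = 73629072 · 1/1048576 = 4601817/65536.
Numerically: E[X] ≈ 70.218155.

E[X] = C(48,7)·2^(1−C(7,2)) = 4601817/65536 ≈ 70.218155.


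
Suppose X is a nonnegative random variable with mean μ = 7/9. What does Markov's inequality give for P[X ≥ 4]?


μ = E[X] = 7/9, a = 4.
Markov: P[X ≥ 4] ≤ μ/a = (7/9)/4 = 7/36.
Numerically: ≈ 0.194.
(Since a = 4 > μ = 0.778, the bound 7/36 is < 1 and informative.)

P[X ≥ 4] ≤ 7/36 ≈ 0.194.


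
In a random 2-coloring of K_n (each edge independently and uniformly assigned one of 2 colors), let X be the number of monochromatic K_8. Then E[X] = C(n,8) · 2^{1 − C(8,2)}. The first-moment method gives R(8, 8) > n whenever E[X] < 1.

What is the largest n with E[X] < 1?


We need C(n, 8) · 2^{1 − 28} < 1, i.e. C(n, 8) < 2^{28 − 1} = 134217728.
Check values of n near the boundary:
  n = 40: C(40, 8) = 76904685; 76904685 < 134217728? YES
  n = 41: C(41, 8) = 95548245; 95548245 < 134217728? YES
  n = 42: C(42, 8) = 118030185; 118030185 < 134217728? YES
  n = 43: C(43, 8) = 145008513; 145008513 < 134217728? NO
The largest n with C(n, 8) < 134217728 is n = 42 (where E[X] = 118030185/134217728 ≈ 0.8793934). Hence R(8, 8) > 42, i.e. R(8, 8) ≥ 43.

Largest n = 42; hence R(8, 8) > 42.


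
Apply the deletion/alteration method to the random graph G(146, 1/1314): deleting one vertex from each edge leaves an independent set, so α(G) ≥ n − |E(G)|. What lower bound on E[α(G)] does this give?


E[|E(G)|] = C(146, 2)·p = 10585 · (1/1314) = 145/18.
E[α(G)] ≥ n − E[|E(G)|] = 146 − 145/18 = 2483/18.
Numerically: ≈ 137.94444.
(This is only a lower bound; the true E[α(G)] may be larger.)

E[α(G)] ≥ 2483/18 ≈ 137.94444.


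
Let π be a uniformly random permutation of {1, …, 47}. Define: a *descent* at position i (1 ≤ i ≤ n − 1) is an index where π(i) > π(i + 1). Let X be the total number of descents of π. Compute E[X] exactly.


Write X = Σ X_I over i = 1, …, 46, with X_I the indicator of one descent.
There are 46 indicators.
For each fixed i, the pair (π(i), π(i+1)) is a uniformly random ordered pair of distinct values from {1, …, 47}; by symmetry P[π(i) > π(i+1)] = 1/2.
By linearity: E[X] = 46 · (1/2) = (47 − 1) · (1/2) = 23 ≈ 23.0000.

E[X] = 23 = 23.0000.


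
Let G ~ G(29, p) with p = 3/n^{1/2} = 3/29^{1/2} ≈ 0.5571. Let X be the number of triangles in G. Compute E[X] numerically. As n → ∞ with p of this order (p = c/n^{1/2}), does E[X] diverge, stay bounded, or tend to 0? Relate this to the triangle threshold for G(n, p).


Number of potential triangles: C(29, 3) = 3654.
Each occurs with probability p³ ≈ (0.5571)³ ≈ 1.728888e-01.
By linearity: E[X] = C(29, 3)·p³ ≈ 3654 · 1.728888e-01 ≈ 631.7355.
Since α = 1/2 < 1, p = c/n^{1/2} ≫ 1/n is above the triangle threshold p ~ 1/n. Asymptotically E[X] ~ (c³/6)·n^{3(1−α)} = (3³/6)·n^{1.5} → ∞; triangles are abundant w.h.p.

E[X] ≈ 631.7355; in regime p = Θ(1/n^{1/2}) E[X] diverges (above the triangle threshold p ~ 1/n).


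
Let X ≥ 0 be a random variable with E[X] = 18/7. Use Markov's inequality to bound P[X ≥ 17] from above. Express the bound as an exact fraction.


μ = E[X] = 18/7, a = 17.
Markov: P[X ≥ 17] ≤ μ/a = (18/7)/17 = 18/119.
Numerically: ≈ 0.151.
(Since a = 17 > μ = 2.571, the bound 18/119 is < 1 and informative.)

P[X ≥ 17] ≤ 18/119 ≈ 0.151.


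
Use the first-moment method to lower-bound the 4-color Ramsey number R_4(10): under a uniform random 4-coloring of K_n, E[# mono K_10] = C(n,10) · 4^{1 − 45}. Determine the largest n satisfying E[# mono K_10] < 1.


We need C(n, 10) · 4^{1 − 45} < 1, i.e. C(n, 10) < 4^{45 − 1} = 309485009821345068724781056.
Check values of n near the boundary:
  n = 2018: C(2018, 10) = 301820606687612220663963508; 301820606687612220663963508 < 309485009821345068724781056? YES
  n = 2019: C(2019, 10) = 303322949179835278009229628; 303322949179835278009229628 < 309485009821345068724781056? YES
  n = 2020: C(2020, 10) = 304832018578739931133653656; 304832018578739931133653656 < 309485009821345068724781056? YES
  n = 2021: C(2021, 10) = 306347841644770462864800616; 306347841644770462864800616 < 309485009821345068724781056? YES
  n = 2022: C(2022, 10) = 307870445231474093395937796; 307870445231474093395937796 < 309485009821345068724781056? YES
  n = 2023: C(2023, 10) = 309399856285778485315440716; 309399856285778485315440716 < 309485009821345068724781056? YES
  n = 2024: C(2024, 10) = 310936101848269937576192656; 310936101848269937576192656 < 309485009821345068724781056? NO
The largest n with C(n, 10) < 309485009821345068724781056 is n = 2023 (where E[X] = 77349964071444621328860179/77371252455336267181195264 ≈ 0.9997249). Hence R_4(10) > 2023, i.e. R_4(10) ≥ 2024.

Largest n = 2023; hence R_4(10) > 2023.


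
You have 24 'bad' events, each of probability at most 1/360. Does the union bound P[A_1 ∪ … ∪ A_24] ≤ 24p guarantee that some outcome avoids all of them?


Union bound: P[∪_{i=1}^{24} A_i] ≤ Σ_i P[A_i] ≤ 24·p = 24·(1/360) = 1/15.
Numerically: 1/15 ≈ 0.066667.
Is 1/15 < 1? YES.
Since P[∪ A_i] ≤ 1/15 < 1, the complement has P[∩ A_i^c] ≥ 1 − 1/15 = 14/15 > 0, so some outcome avoids every A_i.

24·p = 1/15 ≈ 0.066667; existence CERTIFIED by the union bound.


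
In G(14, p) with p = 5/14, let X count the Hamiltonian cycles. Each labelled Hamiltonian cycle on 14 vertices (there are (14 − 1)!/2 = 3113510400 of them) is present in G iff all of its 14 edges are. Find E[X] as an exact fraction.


K_14 has (14 − 1)!/2 = 3113510400 labelled Hamiltonian cycles.
For each such Hamiltonian cycle H, let X_H = 1 if all 14 edges of H are present in G. Then P[X_H = 1] = p^{14} = (5/14)^{14} = 6103515625/11112006825558016.
By linearity of expectation: E[X] = Σ_H E[X_H] = 3113510400 · p^{14} = 3113510400 · 6103515625/11112006825558016 = 5302276611328125/3100448333024.
Numerically: E[X] ≈ 1.71e+03.

E[X] = 3113510400 · (5/14)^{14} = 5302276611328125/3100448333024 ≈ 1.71e+03.


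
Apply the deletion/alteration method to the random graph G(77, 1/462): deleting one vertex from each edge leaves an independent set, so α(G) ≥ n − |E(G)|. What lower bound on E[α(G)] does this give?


E[|E(G)|] = C(77, 2)·p = 2926 · (1/462) = 19/3.
E[α(G)] ≥ n − E[|E(G)|] = 77 − 19/3 = 212/3.
Numerically: ≈ 70.6667.
(This is only a lower bound; the true E[α(G)] may be larger.)

E[α(G)] ≥ 212/3 ≈ 70.6667.


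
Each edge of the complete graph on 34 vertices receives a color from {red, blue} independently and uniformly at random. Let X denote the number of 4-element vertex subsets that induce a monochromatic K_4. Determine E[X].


Let X = Σ_S X_S over the C(34, 4) = 46376 subsets S of size 4, where X_S = 1 if the K_4 on S is monochromatic.
For a fixed S, the K_4 on S has C(4, 2) = 6 edges. P[all 6 edges red] = (1/2)^6, and likewise for blue, so P[monochromatic] = 2·(1/2)^6 = 2^{1 − 6} = 1/32.
Summing: E[X] = C(34, 4) · 2^{1 − 6} = 46376 · 1/32 = 5797/4.
Numerically: E[X] ≈ 1449.250.

E[X] = C(34,4)·2^(1−C(4,2)) = 5797/4 ≈ 1449.250.


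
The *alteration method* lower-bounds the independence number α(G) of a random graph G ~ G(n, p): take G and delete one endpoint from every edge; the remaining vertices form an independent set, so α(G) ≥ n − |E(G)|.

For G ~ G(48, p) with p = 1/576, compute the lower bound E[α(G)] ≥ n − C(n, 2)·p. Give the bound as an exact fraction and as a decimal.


E[|E(G)|] = C(48, 2)·p = 1128 · (1/576) = 47/24.
E[α(G)] ≥ n − E[|E(G)|] = 48 − 47/24 = 1105/24.
Numerically: ≈ 46.042.
(This is only a lower bound; the true E[α(G)] may be larger.)

E[α(G)] ≥ 1105/24 ≈ 46.042.


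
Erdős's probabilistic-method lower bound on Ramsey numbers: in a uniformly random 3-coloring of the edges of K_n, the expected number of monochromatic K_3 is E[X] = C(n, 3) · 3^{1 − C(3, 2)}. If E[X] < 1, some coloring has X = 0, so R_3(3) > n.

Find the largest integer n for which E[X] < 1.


We need C(n, 3) · 3^{1 − 3} < 1, i.e. C(n, 3) < 3^{3 − 1} = 9.
Check values of n near the boundary:
  n = 3: C(3, 3) = 1; 1 < 9? YES
  n = 4: C(4, 3) = 4; 4 < 9? YES
  n = 5: C(5, 3) = 10; 10 < 9? NO
The largest n with C(n, 3) < 9 is n = 4 (where E[X] = 4/9 ≈ 0.4444). Hence R_3(3) > 4, i.e. R_3(3) ≥ 5.

Largest n = 4; hence R_3(3) > 4.


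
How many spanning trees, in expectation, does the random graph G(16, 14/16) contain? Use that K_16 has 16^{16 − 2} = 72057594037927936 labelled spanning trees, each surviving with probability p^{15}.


K_16 has 16^{16 − 2} = 72057594037927936 labelled spanning trees.
For each such spanning tree H, let X_H = 1 if all 15 edges of H are present in G. Then P[X_H = 1] = p^{15} = (7/8)^{15} = 4747561509943/35184372088832.
By linearity: E[X] = Σ_H E[X_H] = 72057594037927936 · p^{15} = 72057594037927936 · 4747561509943/35184372088832 = 9723005972363264.
Numerically: E[X] ≈ 9.72301e+15.

E[X] = 72057594037927936 · (7/8)^{15} = 9723005972363264 ≈ 9.72301e+15.


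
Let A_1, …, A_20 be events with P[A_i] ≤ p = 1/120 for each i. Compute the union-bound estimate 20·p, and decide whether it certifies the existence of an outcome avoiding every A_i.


Union bound: P[∪_{i=1}^{20} A_i] ≤ Σ_i P[A_i] ≤ 20·p = 20·(1/120) = 1/6.
Numerically: 1/6 ≈ 0.1667.
Is 1/6 < 1? YES.
Since P[∪ A_i] ≤ 1/6 < 1, the complement has P[∩ A_i^c] ≥ 1 − 1/6 = 5/6 > 0, so some outcome avoids every A_i.

20·p = 1/6 ≈ 0.1667; existence CERTIFIED by the union bound.


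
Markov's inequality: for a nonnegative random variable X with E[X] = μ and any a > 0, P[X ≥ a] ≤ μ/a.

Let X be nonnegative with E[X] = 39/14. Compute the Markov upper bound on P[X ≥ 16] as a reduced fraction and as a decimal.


μ = E[X] = 39/14, a = 16.
Markov: P[X ≥ 16] ≤ μ/a = (39/14)/16 = 39/224.
Numerically: ≈ 0.174.
(Since a = 16 > μ = 2.786, the bound 39/224 is < 1 and informative.)

P[X ≥ 16] ≤ 39/224 ≈ 0.174.


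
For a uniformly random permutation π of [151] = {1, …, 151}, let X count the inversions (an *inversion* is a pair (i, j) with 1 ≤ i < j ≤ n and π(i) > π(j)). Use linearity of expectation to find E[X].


Write X = Σ X_I over the C(151, 2) = 11325 pairs i < j, with X_I the indicator of one inversion.
There are 11325 indicators.
For each fixed pair i < j, the values π(i) and π(j) are two distinct elements of {1, …, 151} in uniformly random order; by symmetry P[π(i) > π(j)] = 1/2.
By linearity: E[X] = 11325 · (1/2) = C(151, 2) · (1/2) = 11325/2 = 11325/2 ≈ 5662.50000.

E[X] = 11325/2 = 5662.50000.


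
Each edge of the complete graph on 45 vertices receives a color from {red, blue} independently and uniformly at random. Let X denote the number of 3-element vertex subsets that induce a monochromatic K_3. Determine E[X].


Let X = Σ_S X_S over the C(45, 3) = 14190 subsets S of size 3, where X_S = 1 if the K_3 on S is monochromatic.
For a fixed S, the K_3 on S has C(3, 2) = 3 edges. P[all 3 edges red] = (1/2)^3, and likewise for blue, so P[monochromatic] = 2·(1/2)^3 = 2^{1 − 3} = 1/4.
By linearity of expectation: E[X] = C(45, 3) · 2^{1 − 3} = 14190 · 1/4 = 7095/2.
Numerically: E[X] ≈ 3547.50000.

E[X] = C(45,3)·2^(1−C(3,2)) = 7095/2 ≈ 3547.50000.


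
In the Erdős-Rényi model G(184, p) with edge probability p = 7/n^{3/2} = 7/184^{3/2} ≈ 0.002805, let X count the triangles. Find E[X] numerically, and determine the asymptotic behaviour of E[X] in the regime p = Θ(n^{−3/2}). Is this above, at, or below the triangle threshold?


Number of potential triangles: C(184, 3) = 1021384.
Each occurs with probability p³ ≈ (0.002805)³ ≈ 2.206043e-08.
By linearity: E[X] = C(184, 3)·p³ ≈ 1021384 · 2.206043e-08 ≈ 0.0225.
Since α = 3/2 > 1, p = c/n^{3/2} = o(1/n) is below the triangle threshold p ~ 1/n. Asymptotically E[X] ~ (c³/6)·n^{3(1−α)} = (7³/6)·n^{-1.5} → 0, so by Markov's inequality G has no triangles w.h.p.

E[X] ≈ 0.0225; in regime p = Θ(1/n^{3/2}) E[X] tends to 0 (below the triangle threshold p ~ 1/n).


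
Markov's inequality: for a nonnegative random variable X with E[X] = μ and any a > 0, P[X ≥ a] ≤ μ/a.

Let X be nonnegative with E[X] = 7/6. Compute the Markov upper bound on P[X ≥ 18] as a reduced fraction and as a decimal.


μ = E[X] = 7/6, a = 18.
Markov: P[X ≥ 18] ≤ μ/a = (7/6)/18 = 7/108.
Numerically: ≈ 0.064815.
(Since a = 18 > μ = 1.166667, the bound 7/108 is < 1 and informative.)

P[X ≥ 18] ≤ 7/108 ≈ 0.064815.
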